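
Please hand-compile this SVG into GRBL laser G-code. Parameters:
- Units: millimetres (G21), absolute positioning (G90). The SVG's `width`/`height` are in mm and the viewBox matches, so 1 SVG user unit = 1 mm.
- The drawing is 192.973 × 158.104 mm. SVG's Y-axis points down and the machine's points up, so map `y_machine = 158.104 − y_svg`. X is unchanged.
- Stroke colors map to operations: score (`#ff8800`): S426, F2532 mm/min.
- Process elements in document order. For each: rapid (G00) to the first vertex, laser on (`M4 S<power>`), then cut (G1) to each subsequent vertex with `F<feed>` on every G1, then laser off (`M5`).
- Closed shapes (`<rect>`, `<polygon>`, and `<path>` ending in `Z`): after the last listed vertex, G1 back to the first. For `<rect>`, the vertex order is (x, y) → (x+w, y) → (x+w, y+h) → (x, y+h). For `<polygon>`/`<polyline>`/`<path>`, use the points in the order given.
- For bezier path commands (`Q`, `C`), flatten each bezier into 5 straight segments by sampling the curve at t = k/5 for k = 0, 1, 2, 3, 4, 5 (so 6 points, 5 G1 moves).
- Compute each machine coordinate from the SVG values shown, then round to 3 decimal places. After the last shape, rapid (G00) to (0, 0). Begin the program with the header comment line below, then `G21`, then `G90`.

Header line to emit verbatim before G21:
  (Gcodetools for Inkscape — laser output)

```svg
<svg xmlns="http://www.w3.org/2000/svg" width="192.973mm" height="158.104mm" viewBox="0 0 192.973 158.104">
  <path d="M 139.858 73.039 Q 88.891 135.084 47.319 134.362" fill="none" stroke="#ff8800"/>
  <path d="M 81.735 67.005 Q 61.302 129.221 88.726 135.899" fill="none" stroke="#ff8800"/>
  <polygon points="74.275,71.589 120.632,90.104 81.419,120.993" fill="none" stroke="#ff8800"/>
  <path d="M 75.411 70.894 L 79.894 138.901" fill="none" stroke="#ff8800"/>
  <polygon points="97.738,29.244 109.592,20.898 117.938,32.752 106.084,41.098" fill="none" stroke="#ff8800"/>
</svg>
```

(Gcodetools for Inkscape — laser output)
G21
G90
G00 X139.858 Y85.065
M4 S426
G1 X119.847 Y62.758 F2532
G1 X100.588 Y45.472 F2532
G1 X82.080 Y33.207 F2532
G1 X64.324 Y25.964 F2532
G1 X47.319 Y23.742 F2532
M5
G00 X81.735 Y91.099
M4 S426
G1 X75.476 Y68.434 F2532
G1 X73.046 Y50.212 F2532
G1 X74.444 Y36.433 F2532
G1 X79.671 Y27.098 F2532
G1 X88.726 Y22.205 F2532
M5
G00 X74.275 Y86.515
M4 S426
G1 X120.632 Y68.000 F2532
G1 X81.419 Y37.111 F2532
G1 X74.275 Y86.515 F2532
M5
G00 X75.411 Y87.210
M4 S426
G1 X79.894 Y19.203 F2532
M5
G00 X97.738 Y128.860
M4 S426
G1 X109.592 Y137.206 F2532
G1 X117.938 Y125.352 F2532
G1 X106.084 Y117.006 F2532
G1 X97.738 Y128.860 F2532
M5
G00 X0.000 Y0.000

1 u = 1 mm; y_m = 158.104 − y.

[1] `<path>` quadratic bezier, #ff8800→score S426 F2532: (139.858,85.065) → (119.847,62.758) → (100.588,45.472) → (82.080,33.207) → (64.324,25.964) → (47.319,23.742)

[2] `<path>` quadratic bezier, #ff8800→score S426 F2532: (81.735,91.099) → (75.476,68.434) → (73.046,50.212) → (74.444,36.433) → (79.671,27.098) → (88.726,22.205)

[3] `<polygon>` regular polygon, #ff8800→score S426 F2532: (74.275,86.515) → (120.632,68.000) → (81.419,37.111) → (74.275,86.515) (closed)

[4] `<path>` line segment, #ff8800→score S426 F2532: (75.411,87.210) → (79.894,19.203)

[5] `<polygon>` regular polygon, #ff8800→score S426 F2532: (97.738,128.860) → (109.592,137.206) → (117.938,125.352) → (106.084,117.006) → (97.738,128.860) (closed)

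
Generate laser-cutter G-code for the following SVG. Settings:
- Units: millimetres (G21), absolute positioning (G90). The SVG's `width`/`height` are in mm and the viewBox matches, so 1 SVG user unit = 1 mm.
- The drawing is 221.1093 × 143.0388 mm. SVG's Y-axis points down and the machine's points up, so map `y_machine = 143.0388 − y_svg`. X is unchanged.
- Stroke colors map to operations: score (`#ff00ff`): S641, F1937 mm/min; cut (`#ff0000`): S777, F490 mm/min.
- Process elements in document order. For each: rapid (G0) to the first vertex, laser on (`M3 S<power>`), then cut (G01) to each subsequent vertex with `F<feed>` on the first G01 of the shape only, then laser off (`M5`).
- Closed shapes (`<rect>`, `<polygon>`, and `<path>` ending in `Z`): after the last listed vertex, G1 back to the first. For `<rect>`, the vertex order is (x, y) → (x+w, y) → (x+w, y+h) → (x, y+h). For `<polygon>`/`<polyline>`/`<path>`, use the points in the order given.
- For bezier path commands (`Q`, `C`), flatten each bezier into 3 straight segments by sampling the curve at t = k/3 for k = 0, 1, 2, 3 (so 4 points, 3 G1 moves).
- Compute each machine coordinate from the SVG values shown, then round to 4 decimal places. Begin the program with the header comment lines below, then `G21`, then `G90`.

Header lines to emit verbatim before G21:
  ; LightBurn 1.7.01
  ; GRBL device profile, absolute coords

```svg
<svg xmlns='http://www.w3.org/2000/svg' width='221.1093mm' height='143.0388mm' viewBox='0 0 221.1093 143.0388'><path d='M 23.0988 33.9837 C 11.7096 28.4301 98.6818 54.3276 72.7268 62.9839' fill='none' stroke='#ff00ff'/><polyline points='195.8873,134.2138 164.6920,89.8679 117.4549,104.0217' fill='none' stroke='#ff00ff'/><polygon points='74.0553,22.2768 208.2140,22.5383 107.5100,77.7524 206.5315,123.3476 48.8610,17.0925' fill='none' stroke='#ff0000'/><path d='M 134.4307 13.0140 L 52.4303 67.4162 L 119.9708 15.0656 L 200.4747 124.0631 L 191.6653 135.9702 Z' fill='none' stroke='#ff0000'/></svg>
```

viewBox `0 0 221.1093 143.0388` with mm width/height → 1 unit = 1 mm. Flip: y_m = 143.0388 − y_svg.

**Shape 1** — `<path>` cubic bezier, stroke `#ff00ff` → score (S641, F1937). Control points (SVG): P0=(23.0988,33.9837), P1=(11.7096,28.4301), P2=(98.6818,54.3276), P3=(72.7268,62.9839); sampled at t=k/3. Machine vertices: (23.0988,109.0551) → (36.6712,105.9284) → (68.8649,92.6548) → (72.7268,80.0549). Open path.

**Shape 2** — `<polyline>` open polyline, stroke `#ff00ff` → score (S641, F1937). Machine vertices: (195.8873,8.8250) → (164.6920,53.1709) → (117.4549,39.0171). Open path.

**Shape 3** — `<polygon>` closed polygon, stroke `#ff0000` → cut (S777, F490). Machine vertices: (74.0553,120.7620) → (208.2140,120.5005) → (107.5100,65.2864) → (206.5315,19.6912) → (48.8610,125.9463) → (74.0553,120.7620). Closed: final G1 returns to the first vertex.

**Shape 4** — `<path>` closed polygon, stroke `#ff0000` → cut (S777, F490). Machine vertices: (134.4307,130.0248) → (52.4303,75.6226) → (119.9708,127.9732) → (200.4747,18.9757) → (191.6653,7.0686) → (134.4307,130.0248). Closed: final G1 returns to the first vertex.

; LightBurn 1.7.01
; GRBL device profile, absolute coords
G21
G90
G0 X23.0988 Y109.0551
M3 S641
G01 X36.6712 Y105.9284 F1937
G01 X68.8649 Y92.6548
G01 X72.7268 Y80.0549
M5
G0 X195.8873 Y8.8250
M3 S641
G01 X164.6920 Y53.1709 F1937
G01 X117.4549 Y39.0171
M5
G0 X74.0553 Y120.7620
M3 S777
G01 X208.2140 Y120.5005 F490
G01 X107.5100 Y65.2864
G01 X206.5315 Y19.6912
G01 X48.8610 Y125.9463
G01 X74.0553 Y120.7620
M5
G0 X134.4307 Y130.0248
M3 S777
G01 X52.4303 Y75.6226 F490
G01 X119.9708 Y127.9732
G01 X200.4747 Y18.9757
G01 X191.6653 Y7.0686
G01 X134.4307 Y130.0248
M5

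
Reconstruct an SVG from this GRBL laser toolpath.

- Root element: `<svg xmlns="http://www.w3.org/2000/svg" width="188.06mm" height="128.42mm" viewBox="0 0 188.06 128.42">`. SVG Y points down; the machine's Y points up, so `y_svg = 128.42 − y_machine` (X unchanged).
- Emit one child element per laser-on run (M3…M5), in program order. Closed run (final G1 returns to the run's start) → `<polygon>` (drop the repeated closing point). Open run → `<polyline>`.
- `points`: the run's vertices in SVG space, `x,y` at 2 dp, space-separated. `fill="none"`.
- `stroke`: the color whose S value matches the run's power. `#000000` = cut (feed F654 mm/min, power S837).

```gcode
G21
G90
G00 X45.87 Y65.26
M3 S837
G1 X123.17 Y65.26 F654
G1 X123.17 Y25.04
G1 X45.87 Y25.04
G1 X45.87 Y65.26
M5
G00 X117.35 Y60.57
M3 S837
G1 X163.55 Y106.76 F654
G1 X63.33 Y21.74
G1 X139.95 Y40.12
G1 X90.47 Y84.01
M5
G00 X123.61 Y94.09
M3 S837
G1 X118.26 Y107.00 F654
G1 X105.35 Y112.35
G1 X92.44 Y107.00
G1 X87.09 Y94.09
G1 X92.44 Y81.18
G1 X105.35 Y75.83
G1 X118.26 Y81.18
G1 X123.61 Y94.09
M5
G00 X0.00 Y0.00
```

<svg xmlns="http://www.w3.org/2000/svg" width="188.06mm" height="128.42mm" viewBox="0 0 188.06 128.42">
  <polygon points="45.87,63.16 123.17,63.16 123.17,103.38 45.87,103.38" fill="none" stroke="#000000"/>
  <polyline points="117.35,67.85 163.55,21.66 63.33,106.68 139.95,88.30 90.47,44.41" fill="none" stroke="#000000"/>
  <polygon points="123.61,34.33 118.26,21.42 105.35,16.07 92.44,21.42 87.09,34.33 92.44,47.24 105.35,52.59 118.26,47.24" fill="none" stroke="#000000"/>
</svg>

y_svg = 128.42 − y_m. Every run uses S837, so all elements get stroke `#000000` (cut).

[1] closed run; points: 45.87,63.16 123.17,63.16 123.17,103.38 45.87,103.38

[2] open run; points: 117.35,67.85 163.55,21.66 63.33,106.68 139.95,88.30 90.47,44.41

[3] closed run; points: 123.61,34.33 118.26,21.42 105.35,16.07 92.44,21.42 87.09,34.33 92.44,47.24 105.35,52.59 118.26,47.24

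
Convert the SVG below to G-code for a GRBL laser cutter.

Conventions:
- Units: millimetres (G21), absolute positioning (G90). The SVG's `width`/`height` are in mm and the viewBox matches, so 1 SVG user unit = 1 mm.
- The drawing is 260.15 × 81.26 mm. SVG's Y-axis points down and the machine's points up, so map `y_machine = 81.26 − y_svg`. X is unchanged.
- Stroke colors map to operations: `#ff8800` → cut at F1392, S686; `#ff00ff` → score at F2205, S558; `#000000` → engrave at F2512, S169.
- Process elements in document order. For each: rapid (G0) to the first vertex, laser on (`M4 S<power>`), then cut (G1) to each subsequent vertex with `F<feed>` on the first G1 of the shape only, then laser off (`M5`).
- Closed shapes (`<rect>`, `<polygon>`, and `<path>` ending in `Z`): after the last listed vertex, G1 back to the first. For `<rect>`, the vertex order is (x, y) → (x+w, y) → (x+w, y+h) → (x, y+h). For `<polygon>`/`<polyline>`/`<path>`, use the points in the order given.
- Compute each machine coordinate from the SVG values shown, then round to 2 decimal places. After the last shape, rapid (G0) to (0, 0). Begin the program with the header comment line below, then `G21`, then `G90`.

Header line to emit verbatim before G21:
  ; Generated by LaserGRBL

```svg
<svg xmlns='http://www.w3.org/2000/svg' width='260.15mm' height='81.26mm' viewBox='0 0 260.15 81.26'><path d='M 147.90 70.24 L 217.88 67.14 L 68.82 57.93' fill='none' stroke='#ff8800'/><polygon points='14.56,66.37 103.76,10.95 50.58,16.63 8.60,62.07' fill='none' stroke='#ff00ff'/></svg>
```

1 u = 1 mm; y_m = 81.26 − y.

[1] `<path>` open polyline, #ff8800→cut S686 F1392: (147.90,11.02) → (217.88,14.12) → (68.82,23.33)

[2] `<polygon>` closed polygon, #ff00ff→score S558 F2205: (14.56,14.89) → (103.76,70.31) → (50.58,64.63) → (8.60,19.19) → (14.56,14.89) (closed)

; Generated by LaserGRBL
G21
G90
G0 X147.90 Y11.02
M4 S686
G1 X217.88 Y14.12 F1392
G1 X68.82 Y23.33
M5
G0 X14.56 Y14.89
M4 S558
G1 X103.76 Y70.31 F2205
G1 X50.58 Y64.63
G1 X8.60 Y19.19
G1 X14.56 Y14.89
M5
G0 X0.00 Y0.00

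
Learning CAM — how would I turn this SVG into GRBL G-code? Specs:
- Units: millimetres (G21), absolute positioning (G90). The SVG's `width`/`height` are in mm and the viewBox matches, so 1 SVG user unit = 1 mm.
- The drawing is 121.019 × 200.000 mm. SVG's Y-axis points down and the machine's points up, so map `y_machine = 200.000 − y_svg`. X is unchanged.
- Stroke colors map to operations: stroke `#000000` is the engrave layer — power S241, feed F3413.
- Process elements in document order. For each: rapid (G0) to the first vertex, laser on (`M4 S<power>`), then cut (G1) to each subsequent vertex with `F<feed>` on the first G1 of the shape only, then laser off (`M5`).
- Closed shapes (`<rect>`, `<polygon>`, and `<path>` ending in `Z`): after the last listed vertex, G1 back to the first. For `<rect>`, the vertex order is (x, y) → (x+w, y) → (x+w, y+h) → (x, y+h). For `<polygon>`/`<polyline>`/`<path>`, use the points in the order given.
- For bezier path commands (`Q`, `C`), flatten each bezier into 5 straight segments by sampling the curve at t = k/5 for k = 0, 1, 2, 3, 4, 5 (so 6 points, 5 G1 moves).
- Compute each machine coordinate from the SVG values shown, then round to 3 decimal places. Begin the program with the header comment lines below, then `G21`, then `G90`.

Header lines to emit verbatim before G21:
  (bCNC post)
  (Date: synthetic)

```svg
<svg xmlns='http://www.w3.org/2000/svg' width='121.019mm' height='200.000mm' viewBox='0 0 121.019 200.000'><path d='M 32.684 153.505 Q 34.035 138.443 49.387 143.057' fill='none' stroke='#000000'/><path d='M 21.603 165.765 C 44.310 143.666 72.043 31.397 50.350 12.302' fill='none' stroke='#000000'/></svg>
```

(bCNC post)
(Date: synthetic)
G21
G90
G0 X32.684 Y46.495
M4 S241
G1 X33.784 Y51.733 F3413
G1 X36.005 Y55.396
G1 X39.346 Y57.486
G1 X43.806 Y58.002
G1 X49.387 Y56.943
M5
G0 X21.603 Y34.235
M4 S241
G1 X35.395 Y56.848 F3413
G1 X47.779 Y92.301
G1 X56.142 Y131.794
G1 X57.870 Y166.527
G1 X50.350 Y187.698
M5

1 u = 1 mm; y_m = 200.000 − y.

[1] `<path>` quadratic bezier, #000000→engrave S241 F3413: (32.684,46.495) → (33.784,51.733) → (36.005,55.396) → (39.346,57.486) → (43.806,58.002) → (49.387,56.943)

[2] `<path>` cubic bezier, #000000→engrave S241 F3413: (21.603,34.235) → (35.395,56.848) → (47.779,92.301) → (56.142,131.794) → (57.870,166.527) → (50.350,187.698)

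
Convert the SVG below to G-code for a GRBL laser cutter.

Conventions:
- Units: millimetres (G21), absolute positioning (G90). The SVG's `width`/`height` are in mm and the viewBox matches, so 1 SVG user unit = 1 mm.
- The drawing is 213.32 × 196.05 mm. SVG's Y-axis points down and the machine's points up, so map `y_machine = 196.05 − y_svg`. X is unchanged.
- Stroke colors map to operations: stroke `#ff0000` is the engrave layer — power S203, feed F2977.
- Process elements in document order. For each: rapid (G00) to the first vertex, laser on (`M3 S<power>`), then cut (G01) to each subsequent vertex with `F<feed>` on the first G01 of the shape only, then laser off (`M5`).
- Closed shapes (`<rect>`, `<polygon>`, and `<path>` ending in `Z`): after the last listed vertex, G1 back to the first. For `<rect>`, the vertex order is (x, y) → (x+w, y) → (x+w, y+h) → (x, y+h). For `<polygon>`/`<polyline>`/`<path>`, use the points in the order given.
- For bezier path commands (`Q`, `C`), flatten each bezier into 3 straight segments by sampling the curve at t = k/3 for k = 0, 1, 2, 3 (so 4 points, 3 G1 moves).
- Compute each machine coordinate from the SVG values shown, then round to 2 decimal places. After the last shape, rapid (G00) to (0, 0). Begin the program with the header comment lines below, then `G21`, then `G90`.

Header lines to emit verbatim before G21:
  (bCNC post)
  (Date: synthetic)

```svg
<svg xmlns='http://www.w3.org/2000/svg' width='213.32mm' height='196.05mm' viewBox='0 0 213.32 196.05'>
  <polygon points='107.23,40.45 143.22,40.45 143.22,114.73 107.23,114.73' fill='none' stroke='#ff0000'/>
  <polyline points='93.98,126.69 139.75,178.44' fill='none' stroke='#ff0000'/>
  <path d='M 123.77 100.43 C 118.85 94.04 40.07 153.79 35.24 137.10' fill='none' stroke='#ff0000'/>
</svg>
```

(bCNC post)
(Date: synthetic)
G21
G90
G00 X107.23 Y155.60
M3 S203
G01 X143.22 Y155.60 F2977
G01 X143.22 Y81.32
G01 X107.23 Y81.32
G01 X107.23 Y155.60
M5
G00 X93.98 Y69.36
M3 S203
G01 X139.75 Y17.61 F2977
M5
G00 X123.77 Y95.62
M3 S203
G01 X99.70 Y85.24 F2977
G01 X59.25 Y62.46
G01 X35.24 Y58.95
M5
G00 X0.00 Y0.00

viewBox `0 0 213.32 196.05` with mm width/height → 1 unit = 1 mm. Flip: y_m = 196.05 − y_svg.

**Shape 1** — `<polygon>` rectangle, stroke `#ff0000` → engrave (S203, F2977). Machine vertices: (107.23,155.60) → (143.22,155.60) → (143.22,81.32) → (107.23,81.32) → (107.23,155.60). Closed: final G1 returns to the first vertex.

**Shape 2** — `<polyline>` line segment, stroke `#ff0000` → engrave (S203, F2977). Machine vertices: (93.98,69.36) → (139.75,17.61). Open path.

**Shape 3** — `<path>` cubic bezier, stroke `#ff0000` → engrave (S203, F2977). Control points (SVG): P0=(123.77,100.43), P1=(118.85,94.04), P2=(40.07,153.79), P3=(35.24,137.10); sampled at t=k/3. Machine vertices: (123.77,95.62) → (99.70,85.24) → (59.25,62.46) → (35.24,58.95). Open path.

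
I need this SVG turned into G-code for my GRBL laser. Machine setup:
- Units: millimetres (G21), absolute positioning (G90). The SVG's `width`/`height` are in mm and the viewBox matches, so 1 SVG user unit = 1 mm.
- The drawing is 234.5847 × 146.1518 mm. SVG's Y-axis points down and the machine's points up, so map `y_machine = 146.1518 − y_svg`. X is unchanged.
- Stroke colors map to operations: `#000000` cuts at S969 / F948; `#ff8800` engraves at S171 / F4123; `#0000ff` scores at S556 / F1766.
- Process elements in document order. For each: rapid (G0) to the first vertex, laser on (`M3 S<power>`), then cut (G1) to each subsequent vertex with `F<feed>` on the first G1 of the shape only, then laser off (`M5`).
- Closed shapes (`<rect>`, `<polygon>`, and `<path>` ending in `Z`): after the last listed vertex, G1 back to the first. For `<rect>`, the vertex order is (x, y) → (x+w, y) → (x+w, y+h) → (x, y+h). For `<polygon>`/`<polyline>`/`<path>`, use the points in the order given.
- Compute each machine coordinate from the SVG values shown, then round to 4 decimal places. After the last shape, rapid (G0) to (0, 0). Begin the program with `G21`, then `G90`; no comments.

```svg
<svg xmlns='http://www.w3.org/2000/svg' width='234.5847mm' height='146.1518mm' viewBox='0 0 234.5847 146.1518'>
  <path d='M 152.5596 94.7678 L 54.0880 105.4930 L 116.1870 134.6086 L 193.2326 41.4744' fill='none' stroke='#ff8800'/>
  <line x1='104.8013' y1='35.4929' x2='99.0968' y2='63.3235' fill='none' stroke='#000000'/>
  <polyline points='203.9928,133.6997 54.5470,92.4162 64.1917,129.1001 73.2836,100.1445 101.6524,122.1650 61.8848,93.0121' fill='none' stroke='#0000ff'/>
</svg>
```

1 u = 1 mm; y_m = 146.1518 − y.

[1] `<path>` open polyline, #ff8800→engrave S171 F4123: (152.5596,51.3840) → (54.0880,40.6588) → (116.1870,11.5432) → (193.2326,104.6774)

[2] `<line>` line segment, #000000→cut S969 F948: (104.8013,110.6589) → (99.0968,82.8283)

[3] `<polyline>` open polyline, #0000ff→score S556 F1766: (203.9928,12.4521) → (54.5470,53.7356) → (64.1917,17.0517) → (73.2836,46.0073) → (101.6524,23.9868) → (61.8848,53.1397)

G21
G90
G0 X152.5596 Y51.3840
M3 S171
G1 X54.0880 Y40.6588 F4123
G1 X116.1870 Y11.5432
G1 X193.2326 Y104.6774
M5
G0 X104.8013 Y110.6589
M3 S969
G1 X99.0968 Y82.8283 F948
M5
G0 X203.9928 Y12.4521
M3 S556
G1 X54.5470 Y53.7356 F1766
G1 X64.1917 Y17.0517
G1 X73.2836 Y46.0073
G1 X101.6524 Y23.9868
G1 X61.8848 Y53.1397
M5
G0 X0.0000 Y0.0000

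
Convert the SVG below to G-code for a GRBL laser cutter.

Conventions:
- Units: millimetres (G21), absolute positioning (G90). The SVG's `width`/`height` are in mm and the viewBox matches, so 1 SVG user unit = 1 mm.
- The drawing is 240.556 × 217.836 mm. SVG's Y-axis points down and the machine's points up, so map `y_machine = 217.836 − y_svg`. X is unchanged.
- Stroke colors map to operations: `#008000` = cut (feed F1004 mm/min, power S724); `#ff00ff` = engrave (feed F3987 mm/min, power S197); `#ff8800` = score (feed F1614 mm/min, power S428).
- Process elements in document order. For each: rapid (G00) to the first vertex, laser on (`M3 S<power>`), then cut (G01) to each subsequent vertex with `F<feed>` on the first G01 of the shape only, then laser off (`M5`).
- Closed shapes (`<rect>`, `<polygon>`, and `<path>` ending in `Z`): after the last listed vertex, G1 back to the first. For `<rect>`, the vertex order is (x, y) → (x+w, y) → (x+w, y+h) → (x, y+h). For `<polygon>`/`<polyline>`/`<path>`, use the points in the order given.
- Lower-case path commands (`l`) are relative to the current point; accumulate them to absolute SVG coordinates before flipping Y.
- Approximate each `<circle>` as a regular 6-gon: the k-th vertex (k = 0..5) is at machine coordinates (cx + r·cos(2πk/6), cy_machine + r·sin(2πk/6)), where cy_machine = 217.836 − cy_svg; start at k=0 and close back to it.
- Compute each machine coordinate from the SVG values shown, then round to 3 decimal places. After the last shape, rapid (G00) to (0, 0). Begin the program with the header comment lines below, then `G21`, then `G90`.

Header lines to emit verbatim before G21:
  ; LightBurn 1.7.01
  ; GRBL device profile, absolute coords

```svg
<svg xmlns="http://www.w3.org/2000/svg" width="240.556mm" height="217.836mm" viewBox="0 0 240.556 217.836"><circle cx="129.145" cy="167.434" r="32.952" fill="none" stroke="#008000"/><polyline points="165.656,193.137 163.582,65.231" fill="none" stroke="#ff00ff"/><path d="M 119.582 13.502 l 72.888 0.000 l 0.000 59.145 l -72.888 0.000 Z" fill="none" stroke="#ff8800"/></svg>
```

; LightBurn 1.7.01
; GRBL device profile, absolute coords
G21
G90
G00 X162.097 Y50.402
M3 S724
G01 X145.621 Y78.939 F1004
G01 X112.669 Y78.939
G01 X96.193 Y50.402
G01 X112.669 Y21.865
G01 X145.621 Y21.865
G01 X162.097 Y50.402
M5
G00 X165.656 Y24.699
M3 S197
G01 X163.582 Y152.605 F3987
M5
G00 X119.582 Y204.334
M3 S428
G01 X192.470 Y204.334 F1614
G01 X192.470 Y145.189
G01 X119.582 Y145.189
G01 X119.582 Y204.334
M5
G00 X0.000 Y0.000

Since the viewBox matches the mm dimensions, user units are millimetres directly. The only transform is the Y-flip y_m = 217.836 − y_svg.

Shape 1 is a circle drawn with `<circle>`. Its stroke #008000 means cut at S724, F1004. After flipping Y the toolpath is (162.097,50.402) → (145.621,78.939) → (112.669,78.939) → (96.193,50.402) → (112.669,21.865) → (145.621,21.865) → (162.097,50.402), returning to the start.

Shape 2 is a line segment drawn with `<polyline>`. Its stroke #ff00ff means engrave at S197, F3987. After flipping Y the toolpath is (165.656,24.699) → (163.582,152.605).

Shape 3 is a rectangle drawn with `<path>`. Its stroke #ff8800 means score at S428, F1614. After flipping Y the toolpath is (119.582,204.334) → (192.470,204.334) → (192.470,145.189) → (119.582,145.189) → (119.582,204.334), returning to the start.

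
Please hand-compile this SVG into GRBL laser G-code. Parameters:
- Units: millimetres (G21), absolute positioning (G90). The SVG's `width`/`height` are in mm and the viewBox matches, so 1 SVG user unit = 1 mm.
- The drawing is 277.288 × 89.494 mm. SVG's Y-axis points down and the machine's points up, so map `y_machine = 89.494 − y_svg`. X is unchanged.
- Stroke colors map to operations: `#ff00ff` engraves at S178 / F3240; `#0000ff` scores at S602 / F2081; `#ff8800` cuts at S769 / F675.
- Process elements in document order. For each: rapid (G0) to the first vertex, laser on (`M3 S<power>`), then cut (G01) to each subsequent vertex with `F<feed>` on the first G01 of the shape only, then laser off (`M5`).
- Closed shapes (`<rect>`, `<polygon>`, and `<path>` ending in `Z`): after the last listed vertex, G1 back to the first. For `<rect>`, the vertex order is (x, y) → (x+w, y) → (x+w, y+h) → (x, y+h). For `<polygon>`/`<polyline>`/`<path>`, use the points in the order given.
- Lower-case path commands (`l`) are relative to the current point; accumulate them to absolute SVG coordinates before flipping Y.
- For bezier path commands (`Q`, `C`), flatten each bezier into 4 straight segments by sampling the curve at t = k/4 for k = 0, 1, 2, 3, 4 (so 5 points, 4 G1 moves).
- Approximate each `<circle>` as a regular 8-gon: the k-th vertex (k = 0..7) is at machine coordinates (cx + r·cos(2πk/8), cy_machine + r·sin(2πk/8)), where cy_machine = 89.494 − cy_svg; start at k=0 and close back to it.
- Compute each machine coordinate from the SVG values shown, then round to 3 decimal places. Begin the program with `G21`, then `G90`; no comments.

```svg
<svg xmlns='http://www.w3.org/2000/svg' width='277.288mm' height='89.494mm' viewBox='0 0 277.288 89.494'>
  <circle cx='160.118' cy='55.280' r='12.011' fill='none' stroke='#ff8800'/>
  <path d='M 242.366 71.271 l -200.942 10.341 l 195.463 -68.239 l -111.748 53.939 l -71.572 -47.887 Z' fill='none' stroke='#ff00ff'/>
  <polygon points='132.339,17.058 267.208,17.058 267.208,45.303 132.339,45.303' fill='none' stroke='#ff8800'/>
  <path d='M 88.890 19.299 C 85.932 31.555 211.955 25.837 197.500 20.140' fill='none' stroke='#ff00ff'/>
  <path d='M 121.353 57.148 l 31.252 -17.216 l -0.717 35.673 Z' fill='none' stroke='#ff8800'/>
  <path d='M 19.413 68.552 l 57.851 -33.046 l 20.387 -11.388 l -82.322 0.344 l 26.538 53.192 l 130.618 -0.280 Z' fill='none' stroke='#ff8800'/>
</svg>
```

viewBox `0 0 277.288 89.494` with mm width/height → 1 unit = 1 mm. Flip: y_m = 89.494 − y_svg.

**Shape 1** — `<circle>` circle, stroke `#ff8800` → cut (S769, F675). Machine vertices: (172.129,34.214) → (168.611,42.707) → (160.118,46.225) → (151.625,42.707) → (148.107,34.214) → (151.625,25.721) → (160.118,22.203) → (168.611,25.721) → (172.129,34.214). Closed: final G1 returns to the first vertex.

**Shape 2** — `<path>` closed polygon, stroke `#ff00ff` → engrave (S178, F3240). Machine vertices: (242.366,18.223) → (41.424,7.882) → (236.887,76.121) → (125.139,22.182) → (53.567,70.069) → (242.366,18.223). Closed: final G1 returns to the first vertex.

**Shape 3** — `<polygon>` rectangle, stroke `#ff8800` → cut (S769, F675). Machine vertices: (132.339,72.436) → (267.208,72.436) → (267.208,44.191) → (132.339,44.191) → (132.339,72.436). Closed: final G1 returns to the first vertex.

**Shape 4** — `<path>` cubic bezier, stroke `#ff00ff` → engrave (S178, F3240). Control points (SVG): P0=(88.890,19.299), P1=(85.932,31.555), P2=(211.955,25.837), P3=(197.500,20.140); sampled at t=k/4. Machine vertices: (88.890,70.195) → (106.645,64.092) → (147.506,63.042) → (186.212,65.358) → (197.500,69.354). Open path.

**Shape 5** — `<path>` regular polygon, stroke `#ff8800` → cut (S769, F675). Machine vertices: (121.353,32.346) → (152.605,49.562) → (151.888,13.889) → (121.353,32.346). Closed: final G1 returns to the first vertex.

**Shape 6** — `<path>` closed polygon, stroke `#ff8800` → cut (S769, F675). Machine vertices: (19.413,20.942) → (77.264,53.988) → (97.651,65.376) → (15.329,65.032) → (41.867,11.840) → (172.485,12.120) → (19.413,20.942). Closed: final G1 returns to the first vertex.

G21
G90
G0 X172.129 Y34.214
M3 S769
G01 X168.611 Y42.707 F675
G01 X160.118 Y46.225
G01 X151.625 Y42.707
G01 X148.107 Y34.214
G01 X151.625 Y25.721
G01 X160.118 Y22.203
G01 X168.611 Y25.721
G01 X172.129 Y34.214
M5
G0 X242.366 Y18.223
M3 S178
G01 X41.424 Y7.882 F3240
G01 X236.887 Y76.121
G01 X125.139 Y22.182
G01 X53.567 Y70.069
G01 X242.366 Y18.223
M5
G0 X132.339 Y72.436
M3 S769
G01 X267.208 Y72.436 F675
G01 X267.208 Y44.191
G01 X132.339 Y44.191
G01 X132.339 Y72.436
M5
G0 X88.890 Y70.195
M3 S178
G01 X106.645 Y64.092 F3240
G01 X147.506 Y63.042
G01 X186.212 Y65.358
G01 X197.500 Y69.354
M5
G0 X121.353 Y32.346
M3 S769
G01 X152.605 Y49.562 F675
G01 X151.888 Y13.889
G01 X121.353 Y32.346
M5
G0 X19.413 Y20.942
M3 S769
G01 X77.264 Y53.988 F675
G01 X97.651 Y65.376
G01 X15.329 Y65.032
G01 X41.867 Y11.840
G01 X172.485 Y12.120
G01 X19.413 Y20.942
M5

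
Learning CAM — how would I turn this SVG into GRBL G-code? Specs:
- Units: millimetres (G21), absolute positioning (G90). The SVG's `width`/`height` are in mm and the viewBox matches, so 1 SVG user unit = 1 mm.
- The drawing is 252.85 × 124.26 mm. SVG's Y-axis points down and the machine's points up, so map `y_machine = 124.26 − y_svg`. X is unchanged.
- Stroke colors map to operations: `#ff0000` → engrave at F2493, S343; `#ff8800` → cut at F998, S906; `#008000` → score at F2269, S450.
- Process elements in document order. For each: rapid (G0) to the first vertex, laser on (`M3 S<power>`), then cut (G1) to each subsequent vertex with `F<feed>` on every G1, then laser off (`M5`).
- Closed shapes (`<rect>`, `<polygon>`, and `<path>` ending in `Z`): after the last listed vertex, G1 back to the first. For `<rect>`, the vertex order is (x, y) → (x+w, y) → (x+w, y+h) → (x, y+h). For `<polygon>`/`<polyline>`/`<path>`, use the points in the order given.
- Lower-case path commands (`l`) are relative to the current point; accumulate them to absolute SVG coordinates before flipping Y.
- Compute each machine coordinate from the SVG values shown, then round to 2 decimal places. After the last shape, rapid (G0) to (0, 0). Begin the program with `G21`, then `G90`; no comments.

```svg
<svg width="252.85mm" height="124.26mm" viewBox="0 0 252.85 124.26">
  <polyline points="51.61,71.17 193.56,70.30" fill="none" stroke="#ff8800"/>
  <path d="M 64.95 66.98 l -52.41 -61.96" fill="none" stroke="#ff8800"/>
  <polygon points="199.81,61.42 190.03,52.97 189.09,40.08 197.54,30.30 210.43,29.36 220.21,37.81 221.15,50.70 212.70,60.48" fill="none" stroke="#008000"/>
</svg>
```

G21
G90
G0 X51.61 Y53.09
M3 S906
G1 X193.56 Y53.96 F998
M5
G0 X64.95 Y57.28
M3 S906
G1 X12.54 Y119.24 F998
M5
G0 X199.81 Y62.84
M3 S450
G1 X190.03 Y71.29 F2269
G1 X189.09 Y84.18 F2269
G1 X197.54 Y93.96 F2269
G1 X210.43 Y94.90 F2269
G1 X220.21 Y86.45 F2269
G1 X221.15 Y73.56 F2269
G1 X212.70 Y63.78 F2269
G1 X199.81 Y62.84 F2269
M5
G0 X0.00 Y0.00

1 u = 1 mm; y_m = 124.26 − y.

[1] `<polyline>` line segment, #ff8800→cut S906 F998: (51.61,53.09) → (193.56,53.96)

[2] `<path>` line segment, #ff8800→cut S906 F998: (64.95,57.28) → (12.54,119.24)

[3] `<polygon>` regular polygon, #008000→score S450 F2269: (199.81,62.84) → (190.03,71.29) → (189.09,84.18) → (197.54,93.96) → (210.43,94.90) → (220.21,86.45) → (221.15,73.56) → (212.70,63.78) → (199.81,62.84) (closed)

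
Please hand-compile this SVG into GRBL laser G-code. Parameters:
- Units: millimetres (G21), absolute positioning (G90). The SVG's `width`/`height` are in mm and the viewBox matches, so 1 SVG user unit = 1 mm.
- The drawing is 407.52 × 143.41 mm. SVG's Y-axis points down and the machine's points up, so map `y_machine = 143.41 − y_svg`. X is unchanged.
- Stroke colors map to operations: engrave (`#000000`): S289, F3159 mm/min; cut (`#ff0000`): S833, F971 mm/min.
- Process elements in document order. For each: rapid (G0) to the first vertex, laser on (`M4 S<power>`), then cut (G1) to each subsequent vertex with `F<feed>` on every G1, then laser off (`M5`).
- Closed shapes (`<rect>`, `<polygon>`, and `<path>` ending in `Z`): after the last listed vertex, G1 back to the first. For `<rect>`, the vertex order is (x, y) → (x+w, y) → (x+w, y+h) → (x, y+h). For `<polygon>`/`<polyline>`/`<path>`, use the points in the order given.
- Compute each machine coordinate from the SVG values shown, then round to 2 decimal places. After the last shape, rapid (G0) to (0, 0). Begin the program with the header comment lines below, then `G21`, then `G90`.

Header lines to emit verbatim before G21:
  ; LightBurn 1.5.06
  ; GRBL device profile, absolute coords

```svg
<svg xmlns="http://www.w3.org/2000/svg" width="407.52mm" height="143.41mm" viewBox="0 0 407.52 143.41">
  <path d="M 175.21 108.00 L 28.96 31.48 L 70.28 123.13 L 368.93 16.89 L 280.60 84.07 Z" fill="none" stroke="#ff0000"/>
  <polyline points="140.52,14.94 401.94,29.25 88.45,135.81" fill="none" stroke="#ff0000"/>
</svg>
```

Since the viewBox matches the mm dimensions, user units are millimetres directly. The only transform is the Y-flip y_m = 143.41 − y_svg.

Shape 1 is a closed polygon drawn with `<path>`. Its stroke #ff0000 means cut at S833, F971. After flipping Y the toolpath is (175.21,35.41) → (28.96,111.93) → (70.28,20.28) → (368.93,126.52) → (280.60,59.34) → (175.21,35.41), returning to the start.

Shape 2 is a open polyline drawn with `<polyline>`. Its stroke #ff0000 means cut at S833, F971. After flipping Y the toolpath is (140.52,128.47) → (401.94,114.16) → (88.45,7.60).

; LightBurn 1.5.06
; GRBL device profile, absolute coords
G21
G90
G0 X175.21 Y35.41
M4 S833
G1 X28.96 Y111.93 F971
G1 X70.28 Y20.28 F971
G1 X368.93 Y126.52 F971
G1 X280.60 Y59.34 F971
G1 X175.21 Y35.41 F971
M5
G0 X140.52 Y128.47
M4 S833
G1 X401.94 Y114.16 F971
G1 X88.45 Y7.60 F971
M5
G0 X0.00 Y0.00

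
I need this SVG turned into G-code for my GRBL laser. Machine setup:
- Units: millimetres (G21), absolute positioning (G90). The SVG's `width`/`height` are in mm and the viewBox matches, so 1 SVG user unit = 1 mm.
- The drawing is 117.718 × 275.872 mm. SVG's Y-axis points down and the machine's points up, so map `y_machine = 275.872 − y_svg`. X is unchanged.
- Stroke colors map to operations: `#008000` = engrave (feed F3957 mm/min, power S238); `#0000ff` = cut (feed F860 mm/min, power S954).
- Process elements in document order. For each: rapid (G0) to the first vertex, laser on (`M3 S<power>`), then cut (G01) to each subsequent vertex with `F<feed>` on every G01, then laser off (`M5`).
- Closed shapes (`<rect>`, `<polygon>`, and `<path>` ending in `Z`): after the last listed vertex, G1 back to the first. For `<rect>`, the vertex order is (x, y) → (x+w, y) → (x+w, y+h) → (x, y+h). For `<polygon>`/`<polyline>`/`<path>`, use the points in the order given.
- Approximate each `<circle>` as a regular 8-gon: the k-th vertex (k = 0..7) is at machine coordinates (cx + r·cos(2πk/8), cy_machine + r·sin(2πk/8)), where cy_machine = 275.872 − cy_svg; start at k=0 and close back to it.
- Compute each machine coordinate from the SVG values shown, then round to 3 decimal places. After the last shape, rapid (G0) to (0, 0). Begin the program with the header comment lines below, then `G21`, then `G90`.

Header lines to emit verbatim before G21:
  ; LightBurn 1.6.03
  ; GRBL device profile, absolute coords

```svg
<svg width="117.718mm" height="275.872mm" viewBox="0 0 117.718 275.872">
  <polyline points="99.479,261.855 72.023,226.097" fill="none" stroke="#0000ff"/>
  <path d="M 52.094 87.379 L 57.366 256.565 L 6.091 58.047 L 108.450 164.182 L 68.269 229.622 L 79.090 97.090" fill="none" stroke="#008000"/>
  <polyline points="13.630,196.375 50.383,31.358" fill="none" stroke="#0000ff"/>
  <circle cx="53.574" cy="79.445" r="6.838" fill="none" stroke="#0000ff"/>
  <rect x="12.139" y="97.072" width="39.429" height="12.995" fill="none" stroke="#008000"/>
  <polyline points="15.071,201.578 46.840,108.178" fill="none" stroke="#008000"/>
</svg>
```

1 u = 1 mm; y_m = 275.872 − y.

[1] `<polyline>` line segment, #0000ff→cut S954 F860: (99.479,14.017) → (72.023,49.775)

[2] `<path>` open polyline, #008000→engrave S238 F3957: (52.094,188.493) → (57.366,19.307) → (6.091,217.825) → (108.450,111.690) → (68.269,46.250) → (79.090,178.782)

[3] `<polyline>` line segment, #0000ff→cut S954 F860: (13.630,79.497) → (50.383,244.514)

[4] `<circle>` circle, #0000ff→cut S954 F860: (60.412,196.427) → (58.409,201.262) → (53.574,203.265) → (48.739,201.262) → (46.736,196.427) → (48.739,191.592) → (53.574,189.589) → (58.409,191.592) → (60.412,196.427) (closed)

[5] `<rect>` rectangle, #008000→engrave S238 F3957: (12.139,178.800) → (51.568,178.800) → (51.568,165.805) → (12.139,165.805) → (12.139,178.800) (closed)

[6] `<polyline>` line segment, #008000→engrave S238 F3957: (15.071,74.294) → (46.840,167.694)

; LightBurn 1.6.03
; GRBL device profile, absolute coords
G21
G90
G0 X99.479 Y14.017
M3 S954
G01 X72.023 Y49.775 F860
M5
G0 X52.094 Y188.493
M3 S238
G01 X57.366 Y19.307 F3957
G01 X6.091 Y217.825 F3957
G01 X108.450 Y111.690 F3957
G01 X68.269 Y46.250 F3957
G01 X79.090 Y178.782 F3957
M5
G0 X13.630 Y79.497
M3 S954
G01 X50.383 Y244.514 F860
M5
G0 X60.412 Y196.427
M3 S954
G01 X58.409 Y201.262 F860
G01 X53.574 Y203.265 F860
G01 X48.739 Y201.262 F860
G01 X46.736 Y196.427 F860
G01 X48.739 Y191.592 F860
G01 X53.574 Y189.589 F860
G01 X58.409 Y191.592 F860
G01 X60.412 Y196.427 F860
M5
G0 X12.139 Y178.800
M3 S238
G01 X51.568 Y178.800 F3957
G01 X51.568 Y165.805 F3957
G01 X12.139 Y165.805 F3957
G01 X12.139 Y178.800 F3957
M5
G0 X15.071 Y74.294
M3 S238
G01 X46.840 Y167.694 F3957
M5
G0 X0.000 Y0.000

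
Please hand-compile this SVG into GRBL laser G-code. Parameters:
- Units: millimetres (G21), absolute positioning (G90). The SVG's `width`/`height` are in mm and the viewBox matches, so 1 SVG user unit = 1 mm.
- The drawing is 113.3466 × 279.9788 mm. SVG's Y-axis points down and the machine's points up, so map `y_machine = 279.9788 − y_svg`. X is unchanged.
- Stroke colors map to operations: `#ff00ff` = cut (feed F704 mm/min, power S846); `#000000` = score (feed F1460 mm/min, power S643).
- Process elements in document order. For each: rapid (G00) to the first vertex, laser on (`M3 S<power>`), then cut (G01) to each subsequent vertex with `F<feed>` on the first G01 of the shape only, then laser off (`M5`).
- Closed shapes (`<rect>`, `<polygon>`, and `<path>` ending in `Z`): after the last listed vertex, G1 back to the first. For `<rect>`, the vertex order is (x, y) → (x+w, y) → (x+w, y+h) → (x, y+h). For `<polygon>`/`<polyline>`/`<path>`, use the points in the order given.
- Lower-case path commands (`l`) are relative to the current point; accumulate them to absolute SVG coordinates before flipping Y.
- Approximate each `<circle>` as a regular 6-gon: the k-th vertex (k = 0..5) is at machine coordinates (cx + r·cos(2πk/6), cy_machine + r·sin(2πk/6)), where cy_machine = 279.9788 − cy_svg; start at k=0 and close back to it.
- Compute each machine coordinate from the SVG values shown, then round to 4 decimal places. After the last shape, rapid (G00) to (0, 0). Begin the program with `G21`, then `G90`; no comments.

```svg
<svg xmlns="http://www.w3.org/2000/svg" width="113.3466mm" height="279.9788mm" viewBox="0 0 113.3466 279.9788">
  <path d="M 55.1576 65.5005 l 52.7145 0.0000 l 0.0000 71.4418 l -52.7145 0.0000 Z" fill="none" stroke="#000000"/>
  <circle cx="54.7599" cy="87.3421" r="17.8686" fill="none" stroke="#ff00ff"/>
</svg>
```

G21
G90
G00 X55.1576 Y214.4783
M3 S643
G01 X107.8721 Y214.4783 F1460
G01 X107.8721 Y143.0365
G01 X55.1576 Y143.0365
G01 X55.1576 Y214.4783
M5
G00 X72.6285 Y192.6367
M3 S846
G01 X63.6942 Y208.1114 F704
G01 X45.8256 Y208.1114
G01 X36.8913 Y192.6367
G01 X45.8256 Y177.1620
G01 X63.6942 Y177.1620
G01 X72.6285 Y192.6367
M5
G00 X0.0000 Y0.0000

1 u = 1 mm; y_m = 279.9788 − y.

[1] `<path>` rectangle, #000000→score S643 F1460: (55.1576,214.4783) → (107.8721,214.4783) → (107.8721,143.0365) → (55.1576,143.0365) → (55.1576,214.4783) (closed)

[2] `<circle>` circle, #ff00ff→cut S846 F704: (72.6285,192.6367) → (63.6942,208.1114) → (45.8256,208.1114) → (36.8913,192.6367) → (45.8256,177.1620) → (63.6942,177.1620) → (72.6285,192.6367) (closed)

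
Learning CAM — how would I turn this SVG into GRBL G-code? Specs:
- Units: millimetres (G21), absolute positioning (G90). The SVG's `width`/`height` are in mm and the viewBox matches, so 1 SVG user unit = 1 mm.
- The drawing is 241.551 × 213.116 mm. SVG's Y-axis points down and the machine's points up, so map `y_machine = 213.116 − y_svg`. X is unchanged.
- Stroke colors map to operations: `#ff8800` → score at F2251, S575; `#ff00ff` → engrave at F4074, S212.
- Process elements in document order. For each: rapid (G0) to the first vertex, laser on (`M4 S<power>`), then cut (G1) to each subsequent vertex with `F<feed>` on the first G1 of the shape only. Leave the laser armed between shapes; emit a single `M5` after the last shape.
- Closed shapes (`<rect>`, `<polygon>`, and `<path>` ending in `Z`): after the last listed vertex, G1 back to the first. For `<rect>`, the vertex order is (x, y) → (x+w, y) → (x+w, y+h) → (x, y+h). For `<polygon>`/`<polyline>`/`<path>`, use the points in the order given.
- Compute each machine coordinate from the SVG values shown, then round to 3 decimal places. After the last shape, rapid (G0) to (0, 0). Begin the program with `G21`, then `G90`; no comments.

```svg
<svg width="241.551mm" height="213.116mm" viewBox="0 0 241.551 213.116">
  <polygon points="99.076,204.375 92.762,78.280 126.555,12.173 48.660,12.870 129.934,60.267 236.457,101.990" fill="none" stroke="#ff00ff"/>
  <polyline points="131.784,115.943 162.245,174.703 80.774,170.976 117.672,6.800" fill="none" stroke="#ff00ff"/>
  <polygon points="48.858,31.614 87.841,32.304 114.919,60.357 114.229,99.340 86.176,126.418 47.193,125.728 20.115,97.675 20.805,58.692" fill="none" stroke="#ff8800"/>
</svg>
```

Since the viewBox matches the mm dimensions, user units are millimetres directly. The only transform is the Y-flip y_m = 213.116 − y_svg.

Shape 1 is a closed polygon drawn with `<polygon>`. Its stroke #ff00ff means engrave at S212, F4074. After flipping Y the toolpath is (99.076,8.741) → (92.762,134.836) → (126.555,200.943) → (48.660,200.246) → (129.934,152.849) → (236.457,111.126) → (99.076,8.741), returning to the start.

Shape 2 is a open polyline drawn with `<polyline>`. Its stroke #ff00ff means engrave at S212, F4074. After flipping Y the toolpath is (131.784,97.173) → (162.245,38.413) → (80.774,42.140) → (117.672,206.316).

Shape 3 is a regular polygon drawn with `<polygon>`. Its stroke #ff8800 means score at S575, F2251. After flipping Y the toolpath is (48.858,181.502) → (87.841,180.812) → (114.919,152.759) → (114.229,113.776) → (86.176,86.698) → (47.193,87.388) → (20.115,115.441) → (20.805,154.424) → (48.858,181.502), returning to the start.

G21
G90
G0 X99.076 Y8.741
M4 S212
G1 X92.762 Y134.836 F4074
G1 X126.555 Y200.943
G1 X48.660 Y200.246
G1 X129.934 Y152.849
G1 X236.457 Y111.126
G1 X99.076 Y8.741
G0 X131.784 Y97.173
M4 S212
G1 X162.245 Y38.413 F4074
G1 X80.774 Y42.140
G1 X117.672 Y206.316
G0 X48.858 Y181.502
M4 S575
G1 X87.841 Y180.812 F2251
G1 X114.919 Y152.759
G1 X114.229 Y113.776
G1 X86.176 Y86.698
G1 X47.193 Y87.388
G1 X20.115 Y115.441
G1 X20.805 Y154.424
G1 X48.858 Y181.502
M5
G0 X0.000 Y0.000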